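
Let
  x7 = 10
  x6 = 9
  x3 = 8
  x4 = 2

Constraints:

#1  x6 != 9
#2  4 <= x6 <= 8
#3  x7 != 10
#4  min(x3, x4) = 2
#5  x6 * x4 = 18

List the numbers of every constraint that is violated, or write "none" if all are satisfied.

#1 x6 = 9, but 9 is required to differ  fails
#2 x6 = 9 is outside [4, 8]  fails
#3 x7 = 10, but 10 is required to differ  fails
#4 min(8, 2) = 2  holds
#5 x6 * x4 = 9 * 2 = 18  holds

Constraints 1, 2, 3 are violated.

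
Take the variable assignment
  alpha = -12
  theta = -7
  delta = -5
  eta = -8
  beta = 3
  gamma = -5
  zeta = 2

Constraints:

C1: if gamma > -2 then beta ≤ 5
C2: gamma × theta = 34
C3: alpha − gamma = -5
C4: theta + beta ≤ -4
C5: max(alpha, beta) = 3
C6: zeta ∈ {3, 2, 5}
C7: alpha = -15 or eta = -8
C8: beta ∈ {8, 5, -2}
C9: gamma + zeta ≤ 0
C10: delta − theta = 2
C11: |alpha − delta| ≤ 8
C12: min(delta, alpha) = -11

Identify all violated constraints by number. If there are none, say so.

The assignment fails constraints 2, 3, 8, and 12.

C1: gamma = -5, not > -2; antecedent false, conditional vacuously true — holds.
C2: gamma × theta = -5 × (-7) = 35, not 34 — does not hold.
C3: alpha − gamma = -12 − (-5) = -7, not -5 — does not hold.
C4: theta + beta = -7 + 3 = -4; -4 ≤ -4 — holds.
C5: max(-12, 3) = 3 — holds.
C6: zeta = 2 is in {3, 2, 5} — holds.
C7: alpha = -12 ≠ -15, but eta = -8 = -8 (second disjunct) — holds.
C8: beta = 3 is not in {8, 5, -2} — does not hold.
C9: gamma + zeta = -5 + 2 = -3; -3 ≤ 0 — holds.
C10: delta − theta = -5 − (-7) = 2 — holds.
C11: |-12 − (-5)| = 7; 7 ≤ 8 — holds.
C12: min(-5, -12) = -12, not -11 — does not hold.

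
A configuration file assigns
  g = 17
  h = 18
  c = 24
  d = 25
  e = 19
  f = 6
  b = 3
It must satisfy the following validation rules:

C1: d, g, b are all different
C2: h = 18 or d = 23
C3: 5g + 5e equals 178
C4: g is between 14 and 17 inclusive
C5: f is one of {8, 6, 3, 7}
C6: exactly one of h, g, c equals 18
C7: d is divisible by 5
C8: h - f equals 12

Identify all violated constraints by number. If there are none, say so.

Constraint 3 is violated.

C1: values 25, 17, 3 are pairwise distinct  holds
C2: h = 18 = 18 (first disjunct)  holds
C3: 5g + 5e = 5(17) + 5(19) = 180, not 178  fails
C4: g = 17 lies in [14, 17]  holds
C5: f = 6 is in {8, 6, 3, 7}  holds
C6: h=18, g=17, c=24; 1 of them equals 18  holds
C7: 25 / 5 = 5, so 5 divides 25  holds
C8: h - f = 18 - 6 = 12  holds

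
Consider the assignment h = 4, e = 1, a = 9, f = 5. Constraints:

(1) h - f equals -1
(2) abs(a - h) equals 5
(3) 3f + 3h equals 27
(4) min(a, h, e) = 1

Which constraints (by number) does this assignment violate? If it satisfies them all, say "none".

(1) h - f = 4 - 5 = -1 — satisfied.
(2) abs(9 - 4) = 5 — satisfied.
(3) 3f + 3h = 3(5) + 3(4) = 27 — satisfied.
(4) min(9, 4, 1) = 1 — satisfied.

None — every constraint holds.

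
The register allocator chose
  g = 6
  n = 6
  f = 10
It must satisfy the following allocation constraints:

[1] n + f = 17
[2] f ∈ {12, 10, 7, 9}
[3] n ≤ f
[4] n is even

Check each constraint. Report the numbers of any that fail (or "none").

[1] n + f = 6 + 10 = 16, not 17 — violated.
[2] f = 10 is in {12, 10, 7, 9} — OK.
[3] n = 6, f = 10; 6 ≤ 10 — OK.
[4] n = 6 is even — OK.

The assignment fails constraint 1.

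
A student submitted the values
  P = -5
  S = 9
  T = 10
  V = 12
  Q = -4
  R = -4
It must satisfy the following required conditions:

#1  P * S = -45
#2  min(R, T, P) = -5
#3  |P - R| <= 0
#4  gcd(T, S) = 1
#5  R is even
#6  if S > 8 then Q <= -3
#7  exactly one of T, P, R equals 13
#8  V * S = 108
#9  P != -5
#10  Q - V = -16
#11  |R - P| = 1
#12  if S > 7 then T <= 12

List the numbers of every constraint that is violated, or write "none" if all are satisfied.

#1 P * S = -5 * 9 = -45 — holds.
#2 min(-4, 10, -5) = -5 — holds.
#3 |-5 - (-4)| = 1; 1 > 0, exceeds bound 0 — does not hold.
#4 gcd(10, 9) = 1 — holds.
#5 R = -4 is even — holds.
#6 S = 9 > 8, so we need Q ≤ -3; Q = -4 ≤ -3 — holds.
#7 T=10, P=-5, R=-4; 0 of them equal 13, not exactly one — does not hold.
#8 V * S = 12 * 9 = 108 — holds.
#9 P = -5, but -5 is required to differ — does not hold.
#10 Q - V = -4 - 12 = -16 — holds.
#11 |-4 - (-5)| = 1 — holds.
#12 S = 9 > 7, so we need T ≤ 12; T = 10 ≤ 12 — holds.

The assignment fails constraints 3, 7, 9.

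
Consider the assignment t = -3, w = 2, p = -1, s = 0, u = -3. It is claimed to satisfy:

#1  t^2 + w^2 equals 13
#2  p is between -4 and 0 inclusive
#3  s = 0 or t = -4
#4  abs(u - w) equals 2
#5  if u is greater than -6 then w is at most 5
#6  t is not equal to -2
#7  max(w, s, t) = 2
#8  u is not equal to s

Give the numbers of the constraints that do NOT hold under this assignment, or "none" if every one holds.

No — constraint 4 is not satisfied.

#1 t^2 + w^2 = (-3)^2 + 2^2 = 9 + 4 = 13 — satisfied.
#2 p = -1 lies in [-4, 0] — satisfied.
#3 s = 0 = 0 (first disjunct) — satisfied.
#4 abs(-3 - 2) = 5, not 2 — violated.
#5 u = -3 > -6, so we need w ≤ 5; w = 2 ≤ 5 — satisfied.
#6 t = -3, and -3 ≠ -2 — satisfied.
#7 max(2, 0, -3) = 2 — satisfied.
#8 u = -3, s = 0; distinct — satisfied.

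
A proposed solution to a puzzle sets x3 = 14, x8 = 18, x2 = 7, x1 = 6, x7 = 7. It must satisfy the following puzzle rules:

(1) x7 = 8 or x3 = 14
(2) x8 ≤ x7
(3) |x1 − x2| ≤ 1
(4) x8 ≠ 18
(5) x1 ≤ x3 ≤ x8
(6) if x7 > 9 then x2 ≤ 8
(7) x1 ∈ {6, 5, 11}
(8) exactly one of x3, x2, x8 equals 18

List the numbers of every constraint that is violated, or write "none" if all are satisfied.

The assignment fails constraints 2, 4.

(1) x7 = 7 ≠ 8, but x3 = 14 = 14 (second disjunct)  true
(2) x8 = 18, x7 = 7; 18 > 7 (want ≤)  false
(3) |6 − 7| = 1; 1 ≤ 1  true
(4) x8 = 18, but 18 is required to differ  false
(5) values 6 ≤ 14 ≤ 18  true
(6) x7 = 7, not > 9; antecedent false, conditional vacuously true  true
(7) x1 = 6 is in {6, 5, 11}  true
(8) x3=14, x2=7, x8=18; 1 of them equals 18  true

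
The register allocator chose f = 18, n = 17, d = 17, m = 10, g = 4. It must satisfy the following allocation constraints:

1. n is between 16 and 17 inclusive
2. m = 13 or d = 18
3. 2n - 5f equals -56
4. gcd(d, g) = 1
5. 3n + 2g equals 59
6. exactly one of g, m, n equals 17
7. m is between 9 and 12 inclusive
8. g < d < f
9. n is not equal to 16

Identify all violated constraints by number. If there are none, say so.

1. n = 17 lies in [16, 17] — holds.
2. m = 10 ≠ 13 and d = 17 ≠ 18; both disjuncts false — fails.
3. 2n - 5f = 2(17) - 5(18) = -56 — holds.
4. gcd(17, 4) = 1 — holds.
5. 3n + 2g = 3(17) + 2(4) = 59 — holds.
6. g=4, m=10, n=17; 1 of them equals 17 — holds.
7. m = 10 lies in [9, 12] — holds.
8. values 4 < 17 < 18 — holds.
9. n = 17, and 17 ≠ 16 — holds.

The assignment fails constraint 2.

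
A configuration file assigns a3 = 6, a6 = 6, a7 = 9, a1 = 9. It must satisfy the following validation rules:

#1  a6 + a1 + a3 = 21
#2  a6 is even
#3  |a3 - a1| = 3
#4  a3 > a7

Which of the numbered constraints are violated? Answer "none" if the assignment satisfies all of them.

#1 a6 + a1 + a3 = 6 + 9 + 6 = 21  yes
#2 a6 = 6 is even  yes
#3 |6 - 9| = 3  yes
#4 a3 = 6, a7 = 9; 6 ≤ 9 (want >)  no

The assignment fails constraint 4.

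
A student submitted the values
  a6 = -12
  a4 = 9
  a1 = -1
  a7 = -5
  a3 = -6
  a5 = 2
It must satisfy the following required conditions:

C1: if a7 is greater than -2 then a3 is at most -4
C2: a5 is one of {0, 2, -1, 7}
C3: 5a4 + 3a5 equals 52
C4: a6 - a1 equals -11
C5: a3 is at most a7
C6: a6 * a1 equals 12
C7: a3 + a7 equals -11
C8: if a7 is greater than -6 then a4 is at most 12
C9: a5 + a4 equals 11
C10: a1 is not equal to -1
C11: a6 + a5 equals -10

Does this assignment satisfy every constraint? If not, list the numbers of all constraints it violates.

Constraints 3, 10 are violated.

C1: a7 = -5, not > -2; antecedent false, conditional vacuously true — satisfied.
C2: a5 = 2 is in {0, 2, -1, 7} — satisfied.
C3: 5a4 + 3a5 = 5(9) + 3(2) = 51, not 52 — violated.
C4: a6 - a1 = -12 - (-1) = -11 — satisfied.
C5: a3 = -6, a7 = -5; -6 ≤ -5 — satisfied.
C6: a6 * a1 = -12 * (-1) = 12 — satisfied.
C7: a3 + a7 = -6 + (-5) = -11 — satisfied.
C8: a7 = -5 > -6, so we need a4 ≤ 12; a4 = 9 ≤ 12 — satisfied.
C9: a5 + a4 = 2 + 9 = 11 — satisfied.
C10: a1 = -1, but -1 is required to differ — violated.
C11: a6 + a5 = -12 + 2 = -10 — satisfied.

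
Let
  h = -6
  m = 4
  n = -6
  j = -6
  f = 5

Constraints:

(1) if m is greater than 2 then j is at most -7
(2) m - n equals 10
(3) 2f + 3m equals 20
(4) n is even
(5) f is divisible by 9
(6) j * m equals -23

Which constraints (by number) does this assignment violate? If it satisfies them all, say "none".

(1) m = 4 > 2, so we need j ≤ -7; but j = -6 > -7  FAIL
(2) m - n = 4 - (-6) = 10  OK
(3) 2f + 3m = 2(5) + 3(4) = 22, not 20  FAIL
(4) n = -6 is even  OK
(5) 5 = 9*0 + 5, so 9 does not divide 5  FAIL
(6) j * m = -6 * 4 = -24, not -23  FAIL

Violated: 1, 3, 5, 6.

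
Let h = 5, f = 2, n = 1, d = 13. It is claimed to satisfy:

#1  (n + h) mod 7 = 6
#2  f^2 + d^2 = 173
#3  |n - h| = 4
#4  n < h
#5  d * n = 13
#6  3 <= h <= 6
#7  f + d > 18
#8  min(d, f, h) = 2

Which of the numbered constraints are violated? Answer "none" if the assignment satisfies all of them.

No — constraint 7 is not satisfied.

#1 n + h = 6; 6 mod 7 = 6 — holds.
#2 f^2 + d^2 = 2^2 + 13^2 = 4 + 169 = 173 — holds.
#3 |1 - 5| = 4 — holds.
#4 n = 1, h = 5; 1 < 5 — holds.
#5 d * n = 13 * 1 = 13 — holds.
#6 h = 5 lies in [3, 6] — holds.
#7 f + d = 2 + 13 = 15; 15 ≤ 18, bound 18 not met — fails.
#8 min(13, 2, 5) = 2 — holds.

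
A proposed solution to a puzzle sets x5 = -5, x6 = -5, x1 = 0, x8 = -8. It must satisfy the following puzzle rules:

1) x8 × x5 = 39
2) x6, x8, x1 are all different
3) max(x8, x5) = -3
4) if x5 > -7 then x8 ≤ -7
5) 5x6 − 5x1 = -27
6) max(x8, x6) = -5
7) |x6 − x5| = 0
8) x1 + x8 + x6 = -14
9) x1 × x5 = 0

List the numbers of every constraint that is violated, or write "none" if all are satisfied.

The assignment fails constraints 1, 3, 5, and 8.

1) x8 × x5 = -8 × (-5) = 40, not 39 — violated.
2) values -5, -8, 0 are pairwise distinct — satisfied.
3) max(-8, -5) = -5, not -3 — violated.
4) x5 = -5 > -7, so we need x8 ≤ -7; x8 = -8 ≤ -7 — satisfied.
5) 5x6 − 5x1 = 5(-5) − 5(0) = -25, not -27 — violated.
6) max(-8, -5) = -5 — satisfied.
7) |-5 − (-5)| = 0 — satisfied.
8) x1 + x8 + x6 = 0 + (-8) + (-5) = -13, not -14 — violated.
9) x1 × x5 = 0 × (-5) = 0 — satisfied.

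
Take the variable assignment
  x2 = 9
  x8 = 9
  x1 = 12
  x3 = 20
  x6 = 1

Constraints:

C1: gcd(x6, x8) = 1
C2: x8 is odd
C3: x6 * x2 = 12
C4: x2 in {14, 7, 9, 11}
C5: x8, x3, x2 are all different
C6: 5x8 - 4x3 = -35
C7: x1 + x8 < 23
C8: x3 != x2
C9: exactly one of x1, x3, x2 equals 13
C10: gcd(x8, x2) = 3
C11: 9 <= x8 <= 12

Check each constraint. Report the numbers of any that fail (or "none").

C1: gcd(1, 9) = 1 — OK.
C2: x8 = 9 is odd — OK.
C3: x6 * x2 = 1 * 9 = 9, not 12 — violated.
C4: x2 = 9 is in {14, 7, 9, 11} — OK.
C5: x8 = x2 = 9, not all different — violated.
C6: 5x8 - 4x3 = 5(9) - 4(20) = -35 — OK.
C7: x1 + x8 = 12 + 9 = 21; 21 < 23 — OK.
C8: x3 = 20, x2 = 9; distinct — OK.
C9: x1=12, x3=20, x2=9; 0 of them equal 13, not exactly one — violated.
C10: gcd(9, 9) = 9, not 3 — violated.
C11: x8 = 9 lies in [9, 12] — OK.

Violated: 3, 5, 9, and 10.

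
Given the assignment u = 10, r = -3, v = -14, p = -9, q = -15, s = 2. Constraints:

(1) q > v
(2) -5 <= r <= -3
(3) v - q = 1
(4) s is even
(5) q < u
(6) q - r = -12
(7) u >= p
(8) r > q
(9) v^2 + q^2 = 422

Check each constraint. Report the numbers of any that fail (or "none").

Violated: 1 and 9.

(1) q = -15, v = -14; -15 ≤ -14 (want >) — violated.
(2) r = -3 lies in [-5, -3] — OK.
(3) v - q = -14 - (-15) = 1 — OK.
(4) s = 2 is even — OK.
(5) q = -15, u = 10; -15 < 10 — OK.
(6) q - r = -15 - (-3) = -12 — OK.
(7) u = 10, p = -9; 10 ≥ -9 — OK.
(8) r = -3, q = -15; -3 > -15 — OK.
(9) v^2 + q^2 = (-14)^2 + (-15)^2 = 196 + 225 = 421, not 422 — violated.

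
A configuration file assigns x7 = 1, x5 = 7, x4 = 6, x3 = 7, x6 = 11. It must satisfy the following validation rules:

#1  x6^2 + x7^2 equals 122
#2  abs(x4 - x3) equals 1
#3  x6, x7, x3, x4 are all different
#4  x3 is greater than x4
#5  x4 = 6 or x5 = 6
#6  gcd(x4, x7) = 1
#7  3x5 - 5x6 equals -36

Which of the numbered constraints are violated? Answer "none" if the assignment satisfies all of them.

No — constraint 7 is not satisfied.

#1 x6^2 + x7^2 = 11^2 + 1^2 = 121 + 1 = 122 — holds.
#2 abs(6 - 7) = 1 — holds.
#3 values 11, 1, 7, 6 are pairwise distinct — holds.
#4 x3 = 7, x4 = 6; 7 > 6 — holds.
#5 x4 = 6 = 6 (first disjunct) — holds.
#6 gcd(6, 1) = 1 — holds.
#7 3x5 - 5x6 = 3(7) - 5(11) = -34, not -36 — does not hold.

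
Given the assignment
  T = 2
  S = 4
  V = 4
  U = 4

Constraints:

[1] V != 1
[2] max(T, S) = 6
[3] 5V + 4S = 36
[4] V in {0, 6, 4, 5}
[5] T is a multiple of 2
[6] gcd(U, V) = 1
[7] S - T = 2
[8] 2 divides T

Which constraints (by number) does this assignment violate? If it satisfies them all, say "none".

[1] V = 4, and 4 ≠ 1 — holds.
[2] max(2, 4) = 4, not 6 — fails.
[3] 5V + 4S = 5(4) + 4(4) = 36 — holds.
[4] V = 4 is in {0, 6, 4, 5} — holds.
[5] 2 / 2 = 1, so 2 divides 2 — holds.
[6] gcd(4, 4) = 4, not 1 — fails.
[7] S - T = 4 - 2 = 2 — holds.
[8] 2 / 2 = 1, so 2 divides 2 — holds.

The assignment fails constraints 2, 6.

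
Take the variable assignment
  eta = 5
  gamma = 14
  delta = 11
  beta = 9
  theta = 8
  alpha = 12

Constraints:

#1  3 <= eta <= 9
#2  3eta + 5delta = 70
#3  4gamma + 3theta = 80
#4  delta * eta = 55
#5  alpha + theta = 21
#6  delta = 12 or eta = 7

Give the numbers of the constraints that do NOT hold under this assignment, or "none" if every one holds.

Violated: 5 and 6.

#1 eta = 5 lies in [3, 9]  ✔
#2 3eta + 5delta = 3(5) + 5(11) = 70  ✔
#3 4gamma + 3theta = 4(14) + 3(8) = 80  ✔
#4 delta * eta = 11 * 5 = 55  ✔
#5 alpha + theta = 12 + 8 = 20, not 21  ✘
#6 delta = 11 ≠ 12 and eta = 5 ≠ 7; both disjuncts false  ✘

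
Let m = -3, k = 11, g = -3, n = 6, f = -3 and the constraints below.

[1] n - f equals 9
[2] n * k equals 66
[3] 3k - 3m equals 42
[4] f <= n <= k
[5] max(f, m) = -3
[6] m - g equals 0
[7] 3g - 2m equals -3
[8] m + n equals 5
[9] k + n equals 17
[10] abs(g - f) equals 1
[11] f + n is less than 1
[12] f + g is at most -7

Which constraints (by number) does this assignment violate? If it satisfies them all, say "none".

Violated: 8, 10, 11, 12.

[1] n - f = 6 - (-3) = 9 — holds.
[2] n * k = 6 * 11 = 66 — holds.
[3] 3k - 3m = 3(11) - 3(-3) = 42 — holds.
[4] values -3 <= 6 <= 11 — holds.
[5] max(-3, -3) = -3 — holds.
[6] m - g = -3 - (-3) = 0 — holds.
[7] 3g - 2m = 3(-3) - 2(-3) = -3 — holds.
[8] m + n = -3 + 6 = 3, not 5 — fails.
[9] k + n = 11 + 6 = 17 — holds.
[10] abs(-3 - (-3)) = 0, not 1 — fails.
[11] f + n = -3 + 6 = 3; 3 ≥ 1, bound 1 not met — fails.
[12] f + g = -3 + (-3) = -6; -6 > -7, bound -7 not met — fails.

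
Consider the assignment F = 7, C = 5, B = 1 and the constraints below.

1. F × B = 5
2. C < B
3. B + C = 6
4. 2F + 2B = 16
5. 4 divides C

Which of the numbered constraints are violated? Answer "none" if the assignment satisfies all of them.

1. F × B = 7 × 1 = 7, not 5  fails
2. C = 5, B = 1; 5 ≥ 1 (want <)  fails
3. B + C = 1 + 5 = 6  holds
4. 2F + 2B = 2(7) + 2(1) = 16  holds
5. 5 = 4×1 + 1, so 4 does not divide 5  fails

The assignment fails constraints 1, 2, 5.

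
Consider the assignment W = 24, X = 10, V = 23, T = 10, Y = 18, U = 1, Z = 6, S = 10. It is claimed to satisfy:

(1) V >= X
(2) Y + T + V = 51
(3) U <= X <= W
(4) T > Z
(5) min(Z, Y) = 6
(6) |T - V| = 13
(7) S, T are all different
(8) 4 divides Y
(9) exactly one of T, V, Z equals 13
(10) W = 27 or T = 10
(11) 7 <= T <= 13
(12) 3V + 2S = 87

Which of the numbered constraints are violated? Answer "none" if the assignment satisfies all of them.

(1) V = 23, X = 10; 23 ≥ 10 — holds.
(2) Y + T + V = 18 + 10 + 23 = 51 — holds.
(3) values 1 <= 10 <= 24 — holds.
(4) T = 10, Z = 6; 10 > 6 — holds.
(5) min(6, 18) = 6 — holds.
(6) |10 - 23| = 13 — holds.
(7) S = T = 10, not all different — does not hold.
(8) 18 = 4*4 + 2, so 4 does not divide 18 — does not hold.
(9) T=10, V=23, Z=6; 0 of them equal 13, not exactly one — does not hold.
(10) W = 24 ≠ 27, but T = 10 = 10 (second disjunct) — holds.
(11) T = 10 lies in [7, 13] — holds.
(12) 3V + 2S = 3(23) + 2(10) = 89, not 87 — does not hold.

No — constraints 7, 8, 9, 12 are not satisfied.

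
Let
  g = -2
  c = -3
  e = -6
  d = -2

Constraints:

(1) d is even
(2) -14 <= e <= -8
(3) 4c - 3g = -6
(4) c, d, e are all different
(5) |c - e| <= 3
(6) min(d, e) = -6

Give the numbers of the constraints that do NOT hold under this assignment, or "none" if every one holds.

Constraint 2 is violated.

(1) d = -2 is even  holds
(2) e = -6 is outside [-14, -8]  fails
(3) 4c - 3g = 4(-3) - 3(-2) = -6  holds
(4) values -3, -2, -6 are pairwise distinct  holds
(5) |-3 - (-6)| = 3; 3 ≤ 3  holds
(6) min(-2, -6) = -6  holds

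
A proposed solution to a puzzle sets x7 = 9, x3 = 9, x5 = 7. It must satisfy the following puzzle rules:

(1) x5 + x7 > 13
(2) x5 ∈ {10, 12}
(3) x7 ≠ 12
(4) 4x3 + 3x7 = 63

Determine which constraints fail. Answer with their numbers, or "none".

The assignment fails constraint 2.

(1) x5 + x7 = 7 + 9 = 16; 16 > 13  yes
(2) x5 = 7 is not in {10, 12}  no
(3) x7 = 9, and 9 ≠ 12  yes
(4) 4x3 + 3x7 = 4(9) + 3(9) = 63  yes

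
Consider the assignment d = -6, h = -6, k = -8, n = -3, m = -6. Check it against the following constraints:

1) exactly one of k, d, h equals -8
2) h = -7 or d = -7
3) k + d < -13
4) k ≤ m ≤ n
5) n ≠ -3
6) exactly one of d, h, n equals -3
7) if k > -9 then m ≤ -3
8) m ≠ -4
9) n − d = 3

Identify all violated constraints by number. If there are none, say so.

The assignment fails constraints 2 and 5.

1) k=-8, d=-6, h=-6; 1 of them equals -8 — holds.
2) h = -6 ≠ -7 and d = -6 ≠ -7; both disjuncts false — fails.
3) k + d = -8 + (-6) = -14; -14 < -13 — holds.
4) values -8 ≤ -6 ≤ -3 — holds.
5) n = -3, but -3 is required to differ — fails.
6) d=-6, h=-6, n=-3; 1 of them equals -3 — holds.
7) k = -8 > -9, so we need m ≤ -3; m = -6 ≤ -3 — holds.
8) m = -6, and -6 ≠ -4 — holds.
9) n − d = -3 − (-6) = 3 — holds.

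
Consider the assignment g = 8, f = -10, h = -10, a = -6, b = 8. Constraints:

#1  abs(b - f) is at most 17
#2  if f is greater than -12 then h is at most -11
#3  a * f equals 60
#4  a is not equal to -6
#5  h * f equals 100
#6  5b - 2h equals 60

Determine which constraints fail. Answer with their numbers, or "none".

#1 abs(8 - (-10)) = 18; 18 > 17, exceeds bound 17  false
#2 f = -10 > -12, so we need h ≤ -11; but h = -10 > -11  false
#3 a * f = -6 * (-10) = 60  true
#4 a = -6, but -6 is required to differ  false
#5 h * f = -10 * (-10) = 100  true
#6 5b - 2h = 5(8) - 2(-10) = 60  true

Violated: 1, 2, 4.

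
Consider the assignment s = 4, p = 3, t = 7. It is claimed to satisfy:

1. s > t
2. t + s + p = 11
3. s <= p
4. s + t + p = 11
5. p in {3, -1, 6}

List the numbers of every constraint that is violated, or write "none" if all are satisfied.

The assignment fails constraints 1, 2, 3, and 4.

1. s = 4, t = 7; 4 ≤ 7 (want >)  FAIL
2. t + s + p = 7 + 4 + 3 = 14, not 11  FAIL
3. s = 4, p = 3; 4 > 3 (want ≤)  FAIL
4. s + t + p = 4 + 7 + 3 = 14, not 11  FAIL
5. p = 3 is in {3, -1, 6}  OK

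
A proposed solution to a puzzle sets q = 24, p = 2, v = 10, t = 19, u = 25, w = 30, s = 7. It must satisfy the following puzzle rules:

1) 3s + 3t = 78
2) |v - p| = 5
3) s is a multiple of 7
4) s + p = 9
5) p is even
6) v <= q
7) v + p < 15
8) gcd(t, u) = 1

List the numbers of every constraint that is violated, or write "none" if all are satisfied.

1) 3s + 3t = 3(7) + 3(19) = 78 — holds.
2) |10 - 2| = 8, not 5 — fails.
3) 7 / 7 = 1, so 7 divides 7 — holds.
4) s + p = 7 + 2 = 9 — holds.
5) p = 2 is even — holds.
6) v = 10, q = 24; 10 ≤ 24 — holds.
7) v + p = 10 + 2 = 12; 12 < 15 — holds.
8) gcd(19, 25) = 1 — holds.

Constraint 2 is violated.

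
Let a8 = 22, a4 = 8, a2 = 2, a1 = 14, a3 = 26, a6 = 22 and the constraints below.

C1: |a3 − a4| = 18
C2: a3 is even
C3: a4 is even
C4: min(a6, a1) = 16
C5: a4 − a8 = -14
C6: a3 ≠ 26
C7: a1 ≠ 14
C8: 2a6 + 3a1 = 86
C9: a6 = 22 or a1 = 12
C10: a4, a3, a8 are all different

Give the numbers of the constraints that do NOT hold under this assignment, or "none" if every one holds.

Violated: 4, 6, and 7.

C1: |26 − 8| = 18 — OK.
C2: a3 = 26 is even — OK.
C3: a4 = 8 is even — OK.
C4: min(22, 14) = 14, not 16 — violated.
C5: a4 − a8 = 8 − 22 = -14 — OK.
C6: a3 = 26, but 26 is required to differ — violated.
C7: a1 = 14, but 14 is required to differ — violated.
C8: 2a6 + 3a1 = 2(22) + 3(14) = 86 — OK.
C9: a6 = 22 = 22 (first disjunct) — OK.
C10: values 8, 26, 22 are pairwise distinct — OK.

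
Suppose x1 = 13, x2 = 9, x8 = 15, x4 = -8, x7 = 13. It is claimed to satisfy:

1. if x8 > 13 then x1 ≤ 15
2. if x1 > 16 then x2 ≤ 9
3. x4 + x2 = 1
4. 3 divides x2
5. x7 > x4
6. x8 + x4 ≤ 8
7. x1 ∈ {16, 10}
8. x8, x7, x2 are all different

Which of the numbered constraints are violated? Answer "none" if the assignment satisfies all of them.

The assignment fails constraint 7.

1. x8 = 15 > 13, so we need x1 ≤ 15; x1 = 13 ≤ 15 — satisfied.
2. x1 = 13, not > 16; antecedent false, conditional vacuously true — satisfied.
3. x4 + x2 = -8 + 9 = 1 — satisfied.
4. 9 / 3 = 3, so 3 divides 9 — satisfied.
5. x7 = 13, x4 = -8; 13 > -8 — satisfied.
6. x8 + x4 = 15 + (-8) = 7; 7 ≤ 8 — satisfied.
7. x1 = 13 is not in {16, 10} — violated.
8. values 15, 13, 9 are pairwise distinct — satisfied.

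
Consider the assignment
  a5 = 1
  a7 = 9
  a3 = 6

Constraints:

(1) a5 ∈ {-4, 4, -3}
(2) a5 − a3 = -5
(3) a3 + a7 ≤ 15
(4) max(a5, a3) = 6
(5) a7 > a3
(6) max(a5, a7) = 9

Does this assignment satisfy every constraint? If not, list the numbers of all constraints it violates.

(1) a5 = 1 is not in {-4, 4, -3}  fails
(2) a5 − a3 = 1 − 6 = -5  holds
(3) a3 + a7 = 6 + 9 = 15; 15 ≤ 15  holds
(4) max(1, 6) = 6  holds
(5) a7 = 9, a3 = 6; 9 > 6  holds
(6) max(1, 9) = 9  holds

Constraint 1 does not hold.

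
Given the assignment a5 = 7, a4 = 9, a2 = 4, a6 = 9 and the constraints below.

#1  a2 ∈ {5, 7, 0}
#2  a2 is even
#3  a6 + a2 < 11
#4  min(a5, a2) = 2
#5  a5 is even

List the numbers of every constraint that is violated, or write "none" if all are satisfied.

#1 a2 = 4 is not in {5, 7, 0} — fails.
#2 a2 = 4 is even — holds.
#3 a6 + a2 = 9 + 4 = 13; 13 ≥ 11, bound 11 not met — fails.
#4 min(7, 4) = 4, not 2 — fails.
#5 a5 = 7 is odd — fails.

No — constraints 1, 3, 4, and 5 are not satisfied.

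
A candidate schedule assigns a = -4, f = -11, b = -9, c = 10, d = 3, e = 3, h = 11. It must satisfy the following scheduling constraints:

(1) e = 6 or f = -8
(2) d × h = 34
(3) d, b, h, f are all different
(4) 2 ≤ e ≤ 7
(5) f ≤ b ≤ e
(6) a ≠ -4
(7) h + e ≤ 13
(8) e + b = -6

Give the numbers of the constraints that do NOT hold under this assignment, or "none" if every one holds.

Constraints 1, 2, 6, and 7 do not hold.

(1) e = 3 ≠ 6 and f = -11 ≠ -8; both disjuncts false  no
(2) d × h = 3 × 11 = 33, not 34  no
(3) values 3, -9, 11, -11 are pairwise distinct  yes
(4) e = 3 lies in [2, 7]  yes
(5) values -11 ≤ -9 ≤ 3  yes
(6) a = -4, but -4 is required to differ  no
(7) h + e = 11 + 3 = 14; 14 > 13, bound 13 not met  no
(8) e + b = 3 + (-9) = -6  yes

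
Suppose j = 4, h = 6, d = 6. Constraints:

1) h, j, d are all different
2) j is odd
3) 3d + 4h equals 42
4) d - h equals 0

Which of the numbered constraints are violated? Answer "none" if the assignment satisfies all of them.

1) h = d = 6, not all different — fails.
2) j = 4 is even — fails.
3) 3d + 4h = 3(6) + 4(6) = 42 — holds.
4) d - h = 6 - 6 = 0 — holds.

Violated: 1 and 2.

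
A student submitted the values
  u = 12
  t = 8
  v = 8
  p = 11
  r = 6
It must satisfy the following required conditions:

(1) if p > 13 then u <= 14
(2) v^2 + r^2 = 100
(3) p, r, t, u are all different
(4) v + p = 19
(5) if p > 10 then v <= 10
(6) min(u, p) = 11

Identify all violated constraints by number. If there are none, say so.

Yes — all constraints hold.

(1) p = 11, not > 13; antecedent false, conditional vacuously true  true
(2) v^2 + r^2 = 8^2 + 6^2 = 64 + 36 = 100  true
(3) values 11, 6, 8, 12 are pairwise distinct  true
(4) v + p = 8 + 11 = 19  true
(5) p = 11 > 10, so we need v ≤ 10; v = 8 ≤ 10  true
(6) min(12, 11) = 11  true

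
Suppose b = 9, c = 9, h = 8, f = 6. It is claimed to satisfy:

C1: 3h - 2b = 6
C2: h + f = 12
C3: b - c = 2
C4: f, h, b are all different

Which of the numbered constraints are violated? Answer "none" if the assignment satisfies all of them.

C1: 3h - 2b = 3(8) - 2(9) = 6  ✔
C2: h + f = 8 + 6 = 14, not 12  ✘
C3: b - c = 9 - 9 = 0, not 2  ✘
C4: values 6, 8, 9 are pairwise distinct  ✔

The assignment fails constraints 2, 3.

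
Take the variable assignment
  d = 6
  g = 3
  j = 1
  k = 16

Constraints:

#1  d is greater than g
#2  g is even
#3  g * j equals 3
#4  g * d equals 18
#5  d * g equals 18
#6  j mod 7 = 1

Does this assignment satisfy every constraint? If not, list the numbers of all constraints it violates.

#1 d = 6, g = 3; 6 > 3  OK
#2 g = 3 is odd  FAIL
#3 g * j = 3 * 1 = 3  OK
#4 g * d = 3 * 6 = 18  OK
#5 d * g = 6 * 3 = 18  OK
#6 1 mod 7 = 1  OK

The assignment fails constraint 2.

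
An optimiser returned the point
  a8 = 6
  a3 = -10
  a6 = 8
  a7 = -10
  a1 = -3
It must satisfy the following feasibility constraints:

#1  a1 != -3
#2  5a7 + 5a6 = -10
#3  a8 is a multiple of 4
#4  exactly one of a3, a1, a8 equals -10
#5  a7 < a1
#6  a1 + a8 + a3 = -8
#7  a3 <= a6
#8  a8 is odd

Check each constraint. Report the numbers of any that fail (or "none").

#1 a1 = -3, but -3 is required to differ  FAIL
#2 5a7 + 5a6 = 5(-10) + 5(8) = -10  OK
#3 6 = 4*1 + 2, so 4 does not divide 6  FAIL
#4 a3=-10, a1=-3, a8=6; 1 of them equals -10  OK
#5 a7 = -10, a1 = -3; -10 < -3  OK
#6 a1 + a8 + a3 = -3 + 6 + (-10) = -7, not -8  FAIL
#7 a3 = -10, a6 = 8; -10 ≤ 8  OK
#8 a8 = 6 is even  FAIL

No — constraints 1, 3, 6, 8 are not satisfied.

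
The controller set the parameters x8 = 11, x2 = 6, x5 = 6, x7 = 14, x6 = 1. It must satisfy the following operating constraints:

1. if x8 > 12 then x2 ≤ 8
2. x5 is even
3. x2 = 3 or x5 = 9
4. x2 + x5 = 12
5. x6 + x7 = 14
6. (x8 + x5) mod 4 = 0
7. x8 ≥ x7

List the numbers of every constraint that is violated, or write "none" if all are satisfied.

The assignment fails constraints 3, 5, 6, and 7.

1. x8 = 11, not > 12; antecedent false, conditional vacuously true — satisfied.
2. x5 = 6 is even — satisfied.
3. x2 = 6 ≠ 3 and x5 = 6 ≠ 9; both disjuncts false — violated.
4. x2 + x5 = 6 + 6 = 12 — satisfied.
5. x6 + x7 = 1 + 14 = 15, not 14 — violated.
6. x8 + x5 = 17; 17 mod 4 = 1, not 0 — violated.
7. x8 = 11, x7 = 14; 11 < 14 (want ≥) — violated.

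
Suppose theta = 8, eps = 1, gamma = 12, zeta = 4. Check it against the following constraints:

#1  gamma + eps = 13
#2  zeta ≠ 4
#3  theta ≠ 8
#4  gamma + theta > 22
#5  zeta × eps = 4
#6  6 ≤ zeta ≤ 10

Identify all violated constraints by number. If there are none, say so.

Constraints 2, 3, 4, 6 do not hold.

#1 gamma + eps = 12 + 1 = 13 — holds.
#2 zeta = 4, but 4 is required to differ — fails.
#3 theta = 8, but 8 is required to differ — fails.
#4 gamma + theta = 12 + 8 = 20; 20 ≤ 22, bound 22 not met — fails.
#5 zeta × eps = 4 × 1 = 4 — holds.
#6 zeta = 4 is outside [6, 10] — fails.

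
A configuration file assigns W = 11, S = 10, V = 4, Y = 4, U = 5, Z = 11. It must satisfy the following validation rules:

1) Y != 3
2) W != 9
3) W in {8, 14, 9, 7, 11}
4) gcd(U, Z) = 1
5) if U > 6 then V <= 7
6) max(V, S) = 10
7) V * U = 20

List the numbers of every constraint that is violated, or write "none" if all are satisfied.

None — every constraint holds.

1) Y = 4, and 4 ≠ 3 — satisfied.
2) W = 11, and 11 ≠ 9 — satisfied.
3) W = 11 is in {8, 14, 9, 7, 11} — satisfied.
4) gcd(5, 11) = 1 — satisfied.
5) U = 5, not > 6; antecedent false, conditional vacuously true — satisfied.
6) max(4, 10) = 10 — satisfied.
7) V * U = 4 * 5 = 20 — satisfied.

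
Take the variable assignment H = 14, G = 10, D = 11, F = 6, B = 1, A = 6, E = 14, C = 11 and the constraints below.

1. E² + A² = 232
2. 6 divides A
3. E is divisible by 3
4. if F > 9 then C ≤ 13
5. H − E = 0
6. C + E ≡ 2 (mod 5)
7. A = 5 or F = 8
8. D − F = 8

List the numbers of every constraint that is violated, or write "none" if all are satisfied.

Constraints 3, 6, 7, 8 are violated.

1. E² + A² = 14² + 6² = 196 + 36 = 232  ✔
2. 6 / 6 = 1, so 6 divides 6  ✔
3. 14 = 3×4 + 2, so 3 does not divide 14  ✘
4. F = 6, not > 9; antecedent false, conditional vacuously true  ✔
5. H − E = 14 − 14 = 0  ✔
6. C + E = 25; 25 mod 5 = 0, not 2  ✘
7. A = 6 ≠ 5 and F = 6 ≠ 8; both disjuncts false  ✘
8. D − F = 11 − 6 = 5, not 8  ✘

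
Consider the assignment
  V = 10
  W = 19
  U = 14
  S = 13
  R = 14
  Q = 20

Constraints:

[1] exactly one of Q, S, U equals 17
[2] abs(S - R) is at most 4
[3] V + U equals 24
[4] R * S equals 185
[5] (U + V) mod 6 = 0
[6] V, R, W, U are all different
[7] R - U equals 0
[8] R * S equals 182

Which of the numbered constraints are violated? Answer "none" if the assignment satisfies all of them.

[1] Q=20, S=13, U=14; 0 of them equal 17, not exactly one — violated.
[2] abs(13 - 14) = 1; 1 ≤ 4 — satisfied.
[3] V + U = 10 + 14 = 24 — satisfied.
[4] R * S = 14 * 13 = 182, not 185 — violated.
[5] U + V = 24; 24 mod 6 = 0 — satisfied.
[6] R = U = 14, not all different — violated.
[7] R - U = 14 - 14 = 0 — satisfied.
[8] R * S = 14 * 13 = 182 — satisfied.

The assignment fails constraints 1, 4, and 6.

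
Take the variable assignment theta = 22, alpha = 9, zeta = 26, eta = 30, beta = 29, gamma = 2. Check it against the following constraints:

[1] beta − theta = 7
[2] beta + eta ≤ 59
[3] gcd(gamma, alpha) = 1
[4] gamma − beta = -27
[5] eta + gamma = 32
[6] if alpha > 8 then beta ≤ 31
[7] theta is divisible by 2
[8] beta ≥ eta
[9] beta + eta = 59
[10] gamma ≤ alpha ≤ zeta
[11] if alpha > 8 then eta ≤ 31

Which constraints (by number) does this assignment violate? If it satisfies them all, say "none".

[1] beta − theta = 29 − 22 = 7  OK
[2] beta + eta = 29 + 30 = 59; 59 ≤ 59  OK
[3] gcd(2, 9) = 1  OK
[4] gamma − beta = 2 − 29 = -27  OK
[5] eta + gamma = 30 + 2 = 32  OK
[6] alpha = 9 > 8, so we need beta ≤ 31; beta = 29 ≤ 31  OK
[7] 22 / 2 = 11, so 2 divides 22  OK
[8] beta = 29, eta = 30; 29 < 30 (want ≥)  FAIL
[9] beta + eta = 29 + 30 = 59  OK
[10] values 2 ≤ 9 ≤ 26  OK
[11] alpha = 9 > 8, so we need eta ≤ 31; eta = 30 ≤ 31  OK

No — constraint 8 is not satisfied.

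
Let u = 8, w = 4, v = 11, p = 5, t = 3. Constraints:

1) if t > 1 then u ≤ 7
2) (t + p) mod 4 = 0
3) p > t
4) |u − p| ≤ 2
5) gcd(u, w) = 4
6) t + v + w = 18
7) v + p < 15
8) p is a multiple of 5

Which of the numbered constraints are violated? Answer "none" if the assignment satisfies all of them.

1) t = 3 > 1, so we need u ≤ 7; but u = 8 > 7  ✘
2) t + p = 8; 8 mod 4 = 0  ✔
3) p = 5, t = 3; 5 > 3  ✔
4) |8 − 5| = 3; 3 > 2, exceeds bound 2  ✘
5) gcd(8, 4) = 4  ✔
6) t + v + w = 3 + 11 + 4 = 18  ✔
7) v + p = 11 + 5 = 16; 16 ≥ 15, bound 15 not met  ✘
8) 5 / 5 = 1, so 5 divides 5  ✔

No — constraints 1, 4, 7 are not satisfied.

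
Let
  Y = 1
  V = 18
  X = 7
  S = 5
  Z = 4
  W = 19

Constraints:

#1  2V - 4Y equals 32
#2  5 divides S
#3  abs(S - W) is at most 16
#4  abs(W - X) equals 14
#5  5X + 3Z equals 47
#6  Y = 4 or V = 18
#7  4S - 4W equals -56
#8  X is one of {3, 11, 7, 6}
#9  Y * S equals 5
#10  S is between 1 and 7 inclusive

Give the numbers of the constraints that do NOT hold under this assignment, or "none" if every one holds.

Constraint 4 does not hold.

#1 2V - 4Y = 2(18) - 4(1) = 32 — OK.
#2 5 / 5 = 1, so 5 divides 5 — OK.
#3 abs(5 - 19) = 14; 14 ≤ 16 — OK.
#4 abs(19 - 7) = 12, not 14 — violated.
#5 5X + 3Z = 5(7) + 3(4) = 47 — OK.
#6 Y = 1 ≠ 4, but V = 18 = 18 (second disjunct) — OK.
#7 4S - 4W = 4(5) - 4(19) = -56 — OK.
#8 X = 7 is in {3, 11, 7, 6} — OK.
#9 Y * S = 1 * 5 = 5 — OK.
#10 S = 5 lies in [1, 7] — OK.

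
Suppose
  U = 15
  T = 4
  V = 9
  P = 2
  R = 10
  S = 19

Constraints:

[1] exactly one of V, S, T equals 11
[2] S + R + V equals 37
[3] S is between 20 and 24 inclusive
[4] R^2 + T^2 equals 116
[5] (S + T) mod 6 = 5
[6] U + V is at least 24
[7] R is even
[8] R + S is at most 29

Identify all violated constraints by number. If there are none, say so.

[1] V=9, S=19, T=4; 0 of them equal 11, not exactly one — does not hold.
[2] S + R + V = 19 + 10 + 9 = 38, not 37 — does not hold.
[3] S = 19 is outside [20, 24] — does not hold.
[4] R^2 + T^2 = 10^2 + 4^2 = 100 + 16 = 116 — holds.
[5] S + T = 23; 23 mod 6 = 5 — holds.
[6] U + V = 15 + 9 = 24; 24 ≥ 24 — holds.
[7] R = 10 is even — holds.
[8] R + S = 10 + 19 = 29; 29 ≤ 29 — holds.

The assignment fails constraints 1, 2, 3.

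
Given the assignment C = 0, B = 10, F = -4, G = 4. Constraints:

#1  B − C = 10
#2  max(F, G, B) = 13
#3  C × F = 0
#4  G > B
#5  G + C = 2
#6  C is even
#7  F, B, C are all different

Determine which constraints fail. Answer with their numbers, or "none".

#1 B − C = 10 − 0 = 10  OK
#2 max(-4, 4, 10) = 10, not 13  FAIL
#3 C × F = 0 × (-4) = 0  OK
#4 G = 4, B = 10; 4 ≤ 10 (want >)  FAIL
#5 G + C = 4 + 0 = 4, not 2  FAIL
#6 C = 0 is even  OK
#7 values -4, 10, 0 are pairwise distinct  OK

No — constraints 2, 4, 5 are not satisfied.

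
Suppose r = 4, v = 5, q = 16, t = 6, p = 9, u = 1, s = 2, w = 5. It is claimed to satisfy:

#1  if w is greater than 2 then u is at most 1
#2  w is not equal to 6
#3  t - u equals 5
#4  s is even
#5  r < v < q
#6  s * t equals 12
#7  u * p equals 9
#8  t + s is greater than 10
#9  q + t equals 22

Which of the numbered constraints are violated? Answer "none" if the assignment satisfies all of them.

The assignment fails constraint 8.

#1 w = 5 > 2, so we need u ≤ 1; u = 1 ≤ 1 — satisfied.
#2 w = 5, and 5 ≠ 6 — satisfied.
#3 t - u = 6 - 1 = 5 — satisfied.
#4 s = 2 is even — satisfied.
#5 values 4 < 5 < 16 — satisfied.
#6 s * t = 2 * 6 = 12 — satisfied.
#7 u * p = 1 * 9 = 9 — satisfied.
#8 t + s = 6 + 2 = 8; 8 ≤ 10, bound 10 not met — violated.
#9 q + t = 16 + 6 = 22 — satisfied.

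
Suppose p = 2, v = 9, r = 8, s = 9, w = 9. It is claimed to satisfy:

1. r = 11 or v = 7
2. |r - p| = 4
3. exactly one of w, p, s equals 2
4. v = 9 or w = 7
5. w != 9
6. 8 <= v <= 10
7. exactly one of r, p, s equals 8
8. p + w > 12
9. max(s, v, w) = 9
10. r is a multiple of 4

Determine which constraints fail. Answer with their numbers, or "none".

Constraints 1, 2, 5, and 8 do not hold.

1. r = 8 ≠ 11 and v = 9 ≠ 7; both disjuncts false — violated.
2. |8 - 2| = 6, not 4 — violated.
3. w=9, p=2, s=9; 1 of them equals 2 — OK.
4. v = 9 = 9 (first disjunct) — OK.
5. w = 9, but 9 is required to differ — violated.
6. v = 9 lies in [8, 10] — OK.
7. r=8, p=2, s=9; 1 of them equals 8 — OK.
8. p + w = 2 + 9 = 11; 11 ≤ 12, bound 12 not met — violated.
9. max(9, 9, 9) = 9 — OK.
10. 8 / 4 = 2, so 4 divides 8 — OK.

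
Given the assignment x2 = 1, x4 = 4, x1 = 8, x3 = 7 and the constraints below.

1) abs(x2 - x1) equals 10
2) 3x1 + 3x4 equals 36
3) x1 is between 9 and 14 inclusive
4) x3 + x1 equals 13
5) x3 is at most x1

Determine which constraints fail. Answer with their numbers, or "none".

1) abs(1 - 8) = 7, not 10 — violated.
2) 3x1 + 3x4 = 3(8) + 3(4) = 36 — satisfied.
3) x1 = 8 is outside [9, 14] — violated.
4) x3 + x1 = 7 + 8 = 15, not 13 — violated.
5) x3 = 7, x1 = 8; 7 ≤ 8 — satisfied.

Constraints 1, 3, 4 do not hold.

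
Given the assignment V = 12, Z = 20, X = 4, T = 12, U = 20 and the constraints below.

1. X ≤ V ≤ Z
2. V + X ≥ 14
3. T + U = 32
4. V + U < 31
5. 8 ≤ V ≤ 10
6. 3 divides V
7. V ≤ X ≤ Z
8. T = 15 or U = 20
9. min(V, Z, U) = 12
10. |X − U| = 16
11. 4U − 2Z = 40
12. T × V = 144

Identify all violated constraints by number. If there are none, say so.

1. values 4 ≤ 12 ≤ 20 — satisfied.
2. V + X = 12 + 4 = 16; 16 ≥ 14 — satisfied.
3. T + U = 12 + 20 = 32 — satisfied.
4. V + U = 12 + 20 = 32; 32 ≥ 31, bound 31 not met — violated.
5. V = 12 is outside [8, 10] — violated.
6. 12 / 3 = 4, so 3 divides 12 — satisfied.
7. values 12, 4, 20; V = 12 is not ≤ X = 4 — violated.
8. T = 12 ≠ 15, but U = 20 = 20 (second disjunct) — satisfied.
9. min(12, 20, 20) = 12 — satisfied.
10. |4 − 20| = 16 — satisfied.
11. 4U − 2Z = 4(20) − 2(20) = 40 — satisfied.
12. T × V = 12 × 12 = 144 — satisfied.

The assignment fails constraints 4, 5, 7.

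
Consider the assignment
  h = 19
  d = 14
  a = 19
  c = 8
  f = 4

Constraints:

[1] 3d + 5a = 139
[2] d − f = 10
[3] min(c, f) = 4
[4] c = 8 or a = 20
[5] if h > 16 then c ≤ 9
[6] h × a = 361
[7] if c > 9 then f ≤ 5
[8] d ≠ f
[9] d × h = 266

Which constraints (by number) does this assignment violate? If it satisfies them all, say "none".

[1] 3d + 5a = 3(14) + 5(19) = 137, not 139  ✗
[2] d − f = 14 − 4 = 10  ✓
[3] min(8, 4) = 4  ✓
[4] c = 8 = 8 (first disjunct)  ✓
[5] h = 19 > 16, so we need c ≤ 9; c = 8 ≤ 9  ✓
[6] h × a = 19 × 19 = 361  ✓
[7] c = 8, not > 9; antecedent false, conditional vacuously true  ✓
[8] d = 14, f = 4; distinct  ✓
[9] d × h = 14 × 19 = 266  ✓

The assignment fails constraint 1.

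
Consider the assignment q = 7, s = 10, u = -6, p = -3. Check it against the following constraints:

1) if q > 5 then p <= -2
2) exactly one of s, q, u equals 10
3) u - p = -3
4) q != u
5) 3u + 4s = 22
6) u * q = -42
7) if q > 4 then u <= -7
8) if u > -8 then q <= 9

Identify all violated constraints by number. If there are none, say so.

Constraint 7 does not hold.

1) q = 7 > 5, so we need p ≤ -2; p = -3 ≤ -2  true
2) s=10, q=7, u=-6; 1 of them equals 10  true
3) u - p = -6 - (-3) = -3  true
4) q = 7, u = -6; distinct  true
5) 3u + 4s = 3(-6) + 4(10) = 22  true
6) u * q = -6 * 7 = -42  true
7) q = 7 > 4, so we need u ≤ -7; but u = -6 > -7  false
8) u = -6 > -8, so we need q ≤ 9; q = 7 ≤ 9  true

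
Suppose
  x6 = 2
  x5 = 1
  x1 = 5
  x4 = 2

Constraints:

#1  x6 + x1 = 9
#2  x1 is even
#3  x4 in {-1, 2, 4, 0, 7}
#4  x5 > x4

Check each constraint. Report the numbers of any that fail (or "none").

Constraints 1, 2, and 4 are violated.

#1 x6 + x1 = 2 + 5 = 7, not 9 — fails.
#2 x1 = 5 is odd — fails.
#3 x4 = 2 is in {-1, 2, 4, 0, 7} — holds.
#4 x5 = 1, x4 = 2; 1 ≤ 2 (want >) — fails.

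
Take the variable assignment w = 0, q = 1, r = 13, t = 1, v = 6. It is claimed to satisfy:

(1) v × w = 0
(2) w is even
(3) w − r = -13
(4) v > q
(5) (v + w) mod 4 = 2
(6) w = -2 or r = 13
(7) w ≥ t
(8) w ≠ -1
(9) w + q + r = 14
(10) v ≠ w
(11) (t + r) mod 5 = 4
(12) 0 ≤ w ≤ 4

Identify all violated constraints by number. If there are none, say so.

(1) v × w = 6 × 0 = 0 — satisfied.
(2) w = 0 is even — satisfied.
(3) w − r = 0 − 13 = -13 — satisfied.
(4) v = 6, q = 1; 6 > 1 — satisfied.
(5) v + w = 6; 6 mod 4 = 2 — satisfied.
(6) w = 0 ≠ -2, but r = 13 = 13 (second disjunct) — satisfied.
(7) w = 0, t = 1; 0 < 1 (want ≥) — violated.
(8) w = 0, and 0 ≠ -1 — satisfied.
(9) w + q + r = 0 + 1 + 13 = 14 — satisfied.
(10) v = 6, w = 0; distinct — satisfied.
(11) t + r = 14; 14 mod 5 = 4 — satisfied.
(12) w = 0 lies in [0, 4] — satisfied.

Constraint 7 does not hold.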